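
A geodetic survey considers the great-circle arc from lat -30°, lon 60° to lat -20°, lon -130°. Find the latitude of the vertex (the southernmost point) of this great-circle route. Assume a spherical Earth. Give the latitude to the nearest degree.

The great circle lies in the plane with unit normal n̂ = (p₁ × p₂)/|p₁ × p₂|.
Here n̂_z ≈ +0.182; the vertex latitude is φ_max = arccos|n̂_z| ≈ 79.5°.
Check via Clairaut: cos φ_max = |cos φ₁| · sin C = cos(30.0°)·sin(167.9°) ≈ 0.182, again giving ≈ 79.5°.

≈ -80°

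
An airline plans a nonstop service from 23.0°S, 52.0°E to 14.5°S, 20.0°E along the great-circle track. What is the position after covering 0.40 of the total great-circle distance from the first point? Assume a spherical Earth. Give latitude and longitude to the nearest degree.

The haversine formula gives a central angle δ ≈ 0.548 rad (31.4°) between the endpoints.
Interpolate at f = 0.40 with slerp weights a = sin((1−f)δ)/sin δ ≈ 0.620, b = sin(fδ)/sin δ ≈ 0.417.
p = a·p₁ + b·p₂ ≈ (0.731, 0.588, -0.347); φ = arcsin(p_z) ≈ -20.28°, λ = atan2(p_y, p_x) ≈ 38.80°.

≈ 20°S, 39°E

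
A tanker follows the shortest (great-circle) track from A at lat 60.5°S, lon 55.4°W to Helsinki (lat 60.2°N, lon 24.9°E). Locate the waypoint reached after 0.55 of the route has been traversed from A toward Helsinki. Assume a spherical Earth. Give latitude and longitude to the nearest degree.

The haversine formula gives a central angle δ ≈ 2.366 rad (135.6°) between the endpoints.
Interpolate at f = 0.55 with slerp weights a = sin((1−f)δ)/sin δ ≈ 1.249, b = sin(fδ)/sin δ ≈ 1.377.
p = a·p₁ + b·p₂ ≈ (0.970, -0.218, 0.107); φ = arcsin(p_z) ≈ 6.17°, λ = atan2(p_y, p_x) ≈ -12.68°.

≈ lat 6°N, lon 13°W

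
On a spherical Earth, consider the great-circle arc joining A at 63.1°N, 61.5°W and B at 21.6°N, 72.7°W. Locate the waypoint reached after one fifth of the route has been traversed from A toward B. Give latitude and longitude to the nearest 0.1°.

The haversine formula gives a central angle δ ≈ 0.736 rad (42.2°) between the endpoints.
Interpolate at f = 1/5 with slerp weights a = sin((1−f)δ)/sin δ ≈ 0.827, b = sin(fδ)/sin δ ≈ 0.218.
p = a·p₁ + b·p₂ ≈ (0.239, -0.523, 0.818); φ = arcsin(p_z) ≈ 54.91°, λ = atan2(p_y, p_x) ≈ -65.44°.

≈ 54.9°N, 65.4°W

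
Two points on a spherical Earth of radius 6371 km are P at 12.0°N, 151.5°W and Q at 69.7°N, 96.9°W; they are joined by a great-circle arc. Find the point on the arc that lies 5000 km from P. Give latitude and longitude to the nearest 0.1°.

≈ 53.6°N, 130.0°W

Convert each endpoint to a unit vector on the sphere (x = cos φ cos λ, y = cos φ sin λ, z = sin φ).
The central angle between the endpoints is δ = arccos(p₁·p₂) ≈ 1.168 rad (66.9°). The total great-circle distance is δ·R ≈ 1.168 × 6371 ≈ 7444 km, so the target fraction is f = 5000/7444 ≈ 0.672.
Interpolate at f ≈ 0.672 with slerp weights a = sin((1−f)δ)/sin δ ≈ 0.407, b = sin(fδ)/sin δ ≈ 0.768.
p = a·p₁ + b·p₂ ≈ (-0.382, -0.454, 0.805); φ = arcsin(p_z) ≈ 53.60°, λ = atan2(p_y, p_x) ≈ -130.03°.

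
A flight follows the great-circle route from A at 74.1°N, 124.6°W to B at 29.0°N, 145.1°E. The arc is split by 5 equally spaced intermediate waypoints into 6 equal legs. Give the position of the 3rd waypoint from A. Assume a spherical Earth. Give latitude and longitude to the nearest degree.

≈ 58°N, 163°E

Write both endpoints as unit vectors p₁, p₂ with components (cos φ cos λ, cos φ sin λ, sin φ).
The central angle between the endpoints is δ = arccos(p₁·p₂) ≈ 1.087 rad (62.3°).
Interpolate at f = 3/6 with slerp weights a = sin((1−f)δ)/sin δ ≈ 0.584, b = sin(fδ)/sin δ ≈ 0.584.
p = a·p₁ + b·p₂ ≈ (-0.510, 0.161, 0.845); φ = arcsin(p_z) ≈ 57.68°, λ = atan2(p_y, p_x) ≈ 162.52°.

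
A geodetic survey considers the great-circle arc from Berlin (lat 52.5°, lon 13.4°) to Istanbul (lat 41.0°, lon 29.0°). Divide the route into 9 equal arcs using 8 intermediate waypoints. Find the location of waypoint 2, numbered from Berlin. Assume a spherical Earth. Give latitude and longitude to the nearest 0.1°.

From cos δ = sin φ₁ sin φ₂ + cos φ₁ cos φ₂ cos Δλ, the central angle is δ ≈ 0.273 rad (15.6°).
Interpolate at f = 2/9 with slerp weights a = sin((1−f)δ)/sin δ ≈ 0.782, b = sin(fδ)/sin δ ≈ 0.225.
p = a·p₁ + b·p₂ ≈ (0.611, 0.193, 0.768); φ = arcsin(p_z) ≈ 50.14°, λ = atan2(p_y, p_x) ≈ 17.48°.

≈ lat 50.1°, lon 17.5°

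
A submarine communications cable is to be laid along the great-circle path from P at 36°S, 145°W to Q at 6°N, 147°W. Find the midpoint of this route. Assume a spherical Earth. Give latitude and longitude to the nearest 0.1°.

≈ 15.0°S, 146.1°W

Convert each endpoint to a unit vector on the sphere (x = cos φ cos λ, y = cos φ sin λ, z = sin φ).
The central angle between the endpoints is δ = arccos(p₁·p₂) ≈ 0.734 rad (42.0°).
Interpolate at f = 1/2 with slerp weights a = sin((1−f)δ)/sin δ ≈ 0.536, b = sin(fδ)/sin δ ≈ 0.536.
p = a·p₁ + b·p₂ ≈ (-0.802, -0.539, -0.259); φ = arcsin(p_z) ≈ -15.00°, λ = atan2(p_y, p_x) ≈ -146.10°.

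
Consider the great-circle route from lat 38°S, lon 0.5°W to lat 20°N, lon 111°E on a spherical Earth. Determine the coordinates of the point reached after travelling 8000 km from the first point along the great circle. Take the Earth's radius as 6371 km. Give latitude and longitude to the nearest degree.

≈ lat 8°S, lon 73°E

Convert each endpoint to a unit vector on the sphere (x = cos φ cos λ, y = cos φ sin λ, z = sin φ).
The central angle between the endpoints is δ = arccos(p₁·p₂) ≈ 2.074 rad (118.8°). The total great-circle distance is δ·R ≈ 2.074 × 6371 ≈ 13211 km, so the target fraction is f = 8000/13211 ≈ 0.606.
Interpolate at f ≈ 0.606 with slerp weights a = sin((1−f)δ)/sin δ ≈ 0.833, b = sin(fδ)/sin δ ≈ 1.085.
p = a·p₁ + b·p₂ ≈ (0.291, 0.946, -0.142); φ = arcsin(p_z) ≈ -8.14°, λ = atan2(p_y, p_x) ≈ 72.91°.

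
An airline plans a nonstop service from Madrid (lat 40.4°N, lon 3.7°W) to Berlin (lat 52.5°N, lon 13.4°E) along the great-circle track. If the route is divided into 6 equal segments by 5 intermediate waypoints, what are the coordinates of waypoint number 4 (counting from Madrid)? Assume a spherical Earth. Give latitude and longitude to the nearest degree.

≈ lat 49°N, lon 7°E

From cos δ = sin φ₁ sin φ₂ + cos φ₁ cos φ₂ cos Δλ, the central angle is δ ≈ 0.293 rad (16.8°).
Interpolate at f = 4/6 with slerp weights a = sin((1−f)δ)/sin δ ≈ 0.338, b = sin(fδ)/sin δ ≈ 0.672.
p = a·p₁ + b·p₂ ≈ (0.655, 0.078, 0.752); φ = arcsin(p_z) ≈ 48.76°, λ = atan2(p_y, p_x) ≈ 6.81°.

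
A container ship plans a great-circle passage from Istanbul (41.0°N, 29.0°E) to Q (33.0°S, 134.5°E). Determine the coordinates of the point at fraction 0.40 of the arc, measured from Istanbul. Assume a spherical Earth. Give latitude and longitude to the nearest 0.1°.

≈ (14.9°N, 76.6°E)

The haversine formula gives a central angle δ ≈ 2.125 rad (121.8°) between the endpoints.
Interpolate at f = 0.40 with slerp weights a = sin((1−f)δ)/sin δ ≈ 1.125, b = sin(fδ)/sin δ ≈ 0.884.
p = a·p₁ + b·p₂ ≈ (0.223, 0.940, 0.257); φ = arcsin(p_z) ≈ 14.88°, λ = atan2(p_y, p_x) ≈ 76.65°.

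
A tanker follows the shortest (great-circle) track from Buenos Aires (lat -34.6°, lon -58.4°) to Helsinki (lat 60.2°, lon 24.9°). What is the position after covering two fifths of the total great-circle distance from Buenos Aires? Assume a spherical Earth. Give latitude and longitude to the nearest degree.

≈ lat 6°, lon -35°

Convert each endpoint to a unit vector on the sphere (x = cos φ cos λ, y = cos φ sin λ, z = sin φ).
The central angle between the endpoints is δ = arccos(p₁·p₂) ≈ 2.032 rad (116.4°).
Interpolate at f = 2/5 with slerp weights a = sin((1−f)δ)/sin δ ≈ 1.048, b = sin(fδ)/sin δ ≈ 0.811.
p = a·p₁ + b·p₂ ≈ (0.818, -0.565, 0.108); φ = arcsin(p_z) ≈ 6.22°, λ = atan2(p_y, p_x) ≈ -34.66°.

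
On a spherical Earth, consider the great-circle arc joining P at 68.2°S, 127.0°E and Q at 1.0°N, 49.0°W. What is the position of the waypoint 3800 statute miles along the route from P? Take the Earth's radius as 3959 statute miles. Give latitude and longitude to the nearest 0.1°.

Write both endpoints as unit vectors p₁, p₂ with components (cos φ cos λ, cos φ sin λ, sin φ).
The central angle between the endpoints is δ = arccos(p₁·p₂) ≈ 1.968 rad (112.7°). The total great-circle distance is δ·R ≈ 1.968 × 3959 ≈ 7790 mi, so the target fraction is f = 3800/7790 ≈ 0.488.
Interpolate at f ≈ 0.488 with slerp weights a = sin((1−f)δ)/sin δ ≈ 0.917, b = sin(fδ)/sin δ ≈ 0.888.
p = a·p₁ + b·p₂ ≈ (0.378, -0.398, -0.836); φ = arcsin(p_z) ≈ -56.71°, λ = atan2(p_y, p_x) ≈ -46.52°.

≈ 56.7°S, 46.5°W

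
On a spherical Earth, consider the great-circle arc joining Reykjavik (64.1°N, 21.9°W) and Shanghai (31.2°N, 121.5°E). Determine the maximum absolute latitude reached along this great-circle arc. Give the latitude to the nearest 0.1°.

The great circle lies in the plane with unit normal n̂ = (p₁ × p₂)/|p₁ × p₂|.
Here n̂_z ≈ +0.226; the vertex latitude is φ_max = arccos|n̂_z| ≈ 76.9°.
Check via Clairaut: cos φ_max = |cos φ₁| · sin C = cos(64.1°)·sin(31.1°) ≈ 0.226, again giving ≈ 76.9°.

≈ 76.9°N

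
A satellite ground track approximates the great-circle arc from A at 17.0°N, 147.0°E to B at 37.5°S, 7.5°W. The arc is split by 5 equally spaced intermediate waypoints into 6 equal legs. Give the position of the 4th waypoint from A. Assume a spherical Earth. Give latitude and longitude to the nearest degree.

≈ 48°S, 61°E

Convert each endpoint to a unit vector on the sphere (x = cos φ cos λ, y = cos φ sin λ, z = sin φ).
The central angle between the endpoints is δ = arccos(p₁·p₂) ≈ 2.612 rad (149.6°).
Interpolate at f = 4/6 with slerp weights a = sin((1−f)δ)/sin δ ≈ 1.512, b = sin(fδ)/sin δ ≈ 1.949.
p = a·p₁ + b·p₂ ≈ (0.320, 0.586, -0.744); φ = arcsin(p_z) ≈ -48.11°, λ = atan2(p_y, p_x) ≈ 61.34°.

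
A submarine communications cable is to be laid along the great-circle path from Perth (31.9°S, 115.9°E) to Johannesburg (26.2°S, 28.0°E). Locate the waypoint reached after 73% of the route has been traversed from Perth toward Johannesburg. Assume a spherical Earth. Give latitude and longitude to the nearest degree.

Convert each endpoint to a unit vector on the sphere (x = cos φ cos λ, y = cos φ sin λ, z = sin φ).
The central angle between the endpoints is δ = arccos(p₁·p₂) ≈ 1.307 rad (74.9°).
Interpolate at f = 0.73 with slerp weights a = sin((1−f)δ)/sin δ ≈ 0.358, b = sin(fδ)/sin δ ≈ 0.845.
p = a·p₁ + b·p₂ ≈ (0.537, 0.629, -0.562); φ = arcsin(p_z) ≈ -34.21°, λ = atan2(p_y, p_x) ≈ 49.54°.

≈ 34°S, 50°E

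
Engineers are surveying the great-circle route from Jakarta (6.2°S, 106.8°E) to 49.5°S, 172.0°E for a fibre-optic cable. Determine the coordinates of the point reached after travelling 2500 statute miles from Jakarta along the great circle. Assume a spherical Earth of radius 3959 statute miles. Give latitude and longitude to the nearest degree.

From cos δ = sin φ₁ sin φ₂ + cos φ₁ cos φ₂ cos Δλ, the central angle is δ ≈ 1.210 rad (69.3°). The total great-circle distance is δ·R ≈ 1.210 × 3959 ≈ 4791 mi, so the target fraction is f = 2500/4791 ≈ 0.522.
Interpolate at f ≈ 0.522 with slerp weights a = sin((1−f)δ)/sin δ ≈ 0.584, b = sin(fδ)/sin δ ≈ 0.631.
p = a·p₁ + b·p₂ ≈ (-0.574, 0.613, -0.543); φ = arcsin(p_z) ≈ -32.88°, λ = atan2(p_y, p_x) ≈ 133.09°.

≈ 33°S, 133°E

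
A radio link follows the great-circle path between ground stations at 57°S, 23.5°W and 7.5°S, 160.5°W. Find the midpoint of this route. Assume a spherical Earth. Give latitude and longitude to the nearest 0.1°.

≈ 54.2°S, 128.4°W

Write both endpoints as unit vectors p₁, p₂ with components (cos φ cos λ, cos φ sin λ, sin φ).
The central angle between the endpoints is δ = arccos(p₁·p₂) ≈ 1.860 rad (106.6°).
Interpolate at f = 1/2 with slerp weights a = sin((1−f)δ)/sin δ ≈ 0.837, b = sin(fδ)/sin δ ≈ 0.837.
p = a·p₁ + b·p₂ ≈ (-0.364, -0.459, -0.811); φ = arcsin(p_z) ≈ -54.17°, λ = atan2(p_y, p_x) ≈ -128.44°.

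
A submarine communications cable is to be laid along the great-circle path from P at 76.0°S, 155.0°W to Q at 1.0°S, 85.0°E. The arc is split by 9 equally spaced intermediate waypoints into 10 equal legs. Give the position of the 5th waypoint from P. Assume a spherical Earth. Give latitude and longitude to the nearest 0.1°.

Write both endpoints as unit vectors p₁, p₂ with components (cos φ cos λ, cos φ sin λ, sin φ).
The central angle between the endpoints is δ = arccos(p₁·p₂) ≈ 1.675 rad (96.0°).
Interpolate at f = 5/10 with slerp weights a = sin((1−f)δ)/sin δ ≈ 0.747, b = sin(fδ)/sin δ ≈ 0.747.
p = a·p₁ + b·p₂ ≈ (-0.099, 0.668, -0.738); φ = arcsin(p_z) ≈ -47.55°, λ = atan2(p_y, p_x) ≈ 98.41°.

≈ 47.6°S, 98.4°E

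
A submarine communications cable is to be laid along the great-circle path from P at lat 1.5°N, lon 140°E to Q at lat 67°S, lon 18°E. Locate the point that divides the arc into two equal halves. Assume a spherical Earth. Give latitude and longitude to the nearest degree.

≈ lat 46°S, lon 117°E

Write both endpoints as unit vectors p₁, p₂ with components (cos φ cos λ, cos φ sin λ, sin φ).
The central angle between the endpoints is δ = arccos(p₁·p₂) ≈ 1.804 rad (103.4°).
Interpolate at f = 1/2 with slerp weights a = sin((1−f)δ)/sin δ ≈ 0.806, b = sin(fδ)/sin δ ≈ 0.806.
p = a·p₁ + b·p₂ ≈ (-0.318, 0.616, -0.721); φ = arcsin(p_z) ≈ -46.15°, λ = atan2(p_y, p_x) ≈ 117.31°.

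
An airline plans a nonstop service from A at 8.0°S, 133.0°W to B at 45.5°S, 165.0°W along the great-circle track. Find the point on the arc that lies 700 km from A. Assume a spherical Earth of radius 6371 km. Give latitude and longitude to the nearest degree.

≈ 13°S, 136°W

The haversine formula gives a central angle δ ≈ 0.812 rad (46.5°) between the endpoints. The total great-circle distance is δ·R ≈ 0.812 × 6371 ≈ 5175 km, so the target fraction is f = 700/5175 ≈ 0.135.
Interpolate at f ≈ 0.135 with slerp weights a = sin((1−f)δ)/sin δ ≈ 0.890, b = sin(fδ)/sin δ ≈ 0.151.
p = a·p₁ + b·p₂ ≈ (-0.703, -0.672, -0.232); φ = arcsin(p_z) ≈ -13.39°, λ = atan2(p_y, p_x) ≈ -136.31°.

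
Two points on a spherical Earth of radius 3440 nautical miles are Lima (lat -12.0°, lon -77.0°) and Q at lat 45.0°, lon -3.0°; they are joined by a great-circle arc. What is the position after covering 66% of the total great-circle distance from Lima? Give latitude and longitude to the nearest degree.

≈ lat 30°, lon -36°

From cos δ = sin φ₁ sin φ₂ + cos φ₁ cos φ₂ cos Δλ, the central angle is δ ≈ 1.527 rad (87.5°).
Interpolate at f = 0.66 with slerp weights a = sin((1−f)δ)/sin δ ≈ 0.497, b = sin(fδ)/sin δ ≈ 0.847.
p = a·p₁ + b·p₂ ≈ (0.707, -0.505, 0.495); φ = arcsin(p_z) ≈ 29.69°, λ = atan2(p_y, p_x) ≈ -35.52°.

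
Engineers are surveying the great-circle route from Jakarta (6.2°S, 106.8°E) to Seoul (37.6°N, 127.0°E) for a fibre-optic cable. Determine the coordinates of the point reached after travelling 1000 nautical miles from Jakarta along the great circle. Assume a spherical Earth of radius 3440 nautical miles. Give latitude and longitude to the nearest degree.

≈ (9°N, 113°E)

Convert each endpoint to a unit vector on the sphere (x = cos φ cos λ, y = cos φ sin λ, z = sin φ).
The central angle between the endpoints is δ = arccos(p₁·p₂) ≈ 0.832 rad (47.7°). The total great-circle distance is δ·R ≈ 0.832 × 3440 ≈ 2862 nmi, so the target fraction is f = 1000/2862 ≈ 0.349.
Interpolate at f ≈ 0.349 with slerp weights a = sin((1−f)δ)/sin δ ≈ 0.697, b = sin(fδ)/sin δ ≈ 0.388.
p = a·p₁ + b·p₂ ≈ (-0.385, 0.909, 0.161); φ = arcsin(p_z) ≈ 9.28°, λ = atan2(p_y, p_x) ≈ 112.97°.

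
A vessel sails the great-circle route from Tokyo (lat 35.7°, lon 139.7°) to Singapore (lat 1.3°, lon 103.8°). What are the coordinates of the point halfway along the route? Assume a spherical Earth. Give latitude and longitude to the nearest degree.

The haversine formula gives a central angle δ ≈ 0.835 rad (47.9°) between the endpoints.
Interpolate at f = 1/2 with slerp weights a = sin((1−f)δ)/sin δ ≈ 0.547, b = sin(fδ)/sin δ ≈ 0.547.
p = a·p₁ + b·p₂ ≈ (-0.469, 0.818, 0.332); φ = arcsin(p_z) ≈ 19.37°, λ = atan2(p_y, p_x) ≈ 119.83°.

≈ lat 19°, lon 120°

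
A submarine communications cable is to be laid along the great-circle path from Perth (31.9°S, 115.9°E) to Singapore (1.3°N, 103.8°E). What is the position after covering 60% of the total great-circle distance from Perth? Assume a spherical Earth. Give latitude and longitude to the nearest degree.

The haversine formula gives a central angle δ ≈ 0.613 rad (35.1°) between the endpoints.
Interpolate at f = 0.60 with slerp weights a = sin((1−f)δ)/sin δ ≈ 0.422, b = sin(fδ)/sin δ ≈ 0.625.
p = a·p₁ + b·p₂ ≈ (-0.306, 0.929, -0.209); φ = arcsin(p_z) ≈ -12.05°, λ = atan2(p_y, p_x) ≈ 108.20°.

≈ 12°S, 108°E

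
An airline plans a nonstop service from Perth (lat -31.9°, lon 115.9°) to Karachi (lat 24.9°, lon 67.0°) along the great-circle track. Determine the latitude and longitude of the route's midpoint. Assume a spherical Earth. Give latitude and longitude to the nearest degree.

Write both endpoints as unit vectors p₁, p₂ with components (cos φ cos λ, cos φ sin λ, sin φ).
The central angle between the endpoints is δ = arccos(p₁·p₂) ≈ 1.283 rad (73.5°).
Interpolate at f = 1/2 with slerp weights a = sin((1−f)δ)/sin δ ≈ 0.624, b = sin(fδ)/sin δ ≈ 0.624.
p = a·p₁ + b·p₂ ≈ (-0.010, 0.998, -0.067); φ = arcsin(p_z) ≈ -3.84°, λ = atan2(p_y, p_x) ≈ 90.59°.

≈ lat -4°, lon 91°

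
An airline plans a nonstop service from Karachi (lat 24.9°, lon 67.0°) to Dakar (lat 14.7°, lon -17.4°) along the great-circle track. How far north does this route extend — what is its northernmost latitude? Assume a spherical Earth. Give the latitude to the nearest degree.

The great circle lies in the plane with unit normal n̂ = (p₁ × p₂)/|p₁ × p₂|.
Here n̂_z ≈ -0.890; the vertex latitude is φ_max = arccos|n̂_z| ≈ 27.2°.
Check via Clairaut: cos φ_max = |cos φ₁| · sin C = cos(24.9°)·sin(78.8°) ≈ 0.890, again giving ≈ 27.2°.

≈ 27°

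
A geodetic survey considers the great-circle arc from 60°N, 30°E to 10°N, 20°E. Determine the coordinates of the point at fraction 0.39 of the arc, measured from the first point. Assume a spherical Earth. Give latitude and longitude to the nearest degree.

≈ 41°N, 24°E

Convert each endpoint to a unit vector on the sphere (x = cos φ cos λ, y = cos φ sin λ, z = sin φ).
The central angle between the endpoints is δ = arccos(p₁·p₂) ≈ 0.882 rad (50.6°).
Interpolate at f = 0.39 with slerp weights a = sin((1−f)δ)/sin δ ≈ 0.664, b = sin(fδ)/sin δ ≈ 0.437.
p = a·p₁ + b·p₂ ≈ (0.692, 0.313, 0.651); φ = arcsin(p_z) ≈ 40.60°, λ = atan2(p_y, p_x) ≈ 24.35°.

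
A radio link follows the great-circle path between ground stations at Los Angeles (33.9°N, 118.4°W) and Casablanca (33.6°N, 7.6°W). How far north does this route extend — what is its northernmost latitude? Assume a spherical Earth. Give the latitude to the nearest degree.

≈ 50°N

The great circle lies in the plane with unit normal n̂ = (p₁ × p₂)/|p₁ × p₂|.
Here n̂_z ≈ +0.648; the vertex latitude is φ_max = arccos|n̂_z| ≈ 49.6°.
Check via Clairaut: cos φ_max = |cos φ₁| · sin C = cos(33.9°)·sin(51.3°) ≈ 0.648, again giving ≈ 49.6°.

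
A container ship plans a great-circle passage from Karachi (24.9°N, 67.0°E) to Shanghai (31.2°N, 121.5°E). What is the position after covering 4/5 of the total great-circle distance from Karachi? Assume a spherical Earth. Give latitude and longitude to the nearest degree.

Convert each endpoint to a unit vector on the sphere (x = cos φ cos λ, y = cos φ sin λ, z = sin φ).
The central angle between the endpoints is δ = arccos(p₁·p₂) ≈ 0.838 rad (48.0°).
Interpolate at f = 4/5 with slerp weights a = sin((1−f)δ)/sin δ ≈ 0.224, b = sin(fδ)/sin δ ≈ 0.836.
p = a·p₁ + b·p₂ ≈ (-0.294, 0.797, 0.528); φ = arcsin(p_z) ≈ 31.84°, λ = atan2(p_y, p_x) ≈ 110.25°.

≈ 32°N, 110°E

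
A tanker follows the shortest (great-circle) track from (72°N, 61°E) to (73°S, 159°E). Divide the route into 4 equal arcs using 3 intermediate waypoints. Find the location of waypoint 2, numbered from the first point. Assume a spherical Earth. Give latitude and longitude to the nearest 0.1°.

Write both endpoints as unit vectors p₁, p₂ with components (cos φ cos λ, cos φ sin λ, sin φ).
The central angle between the endpoints is δ = arccos(p₁·p₂) ≈ 2.744 rad (157.2°).
Interpolate at f = 2/4 with slerp weights a = sin((1−f)δ)/sin δ ≈ 2.533, b = sin(fδ)/sin δ ≈ 2.533.
p = a·p₁ + b·p₂ ≈ (-0.312, 0.950, -0.013); φ = arcsin(p_z) ≈ -0.76°, λ = atan2(p_y, p_x) ≈ 108.18°.

≈ (0.8°S, 108.2°E)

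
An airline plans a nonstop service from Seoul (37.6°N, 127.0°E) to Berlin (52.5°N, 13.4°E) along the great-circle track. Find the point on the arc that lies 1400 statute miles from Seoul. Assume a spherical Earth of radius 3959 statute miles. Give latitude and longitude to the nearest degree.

Convert each endpoint to a unit vector on the sphere (x = cos φ cos λ, y = cos φ sin λ, z = sin φ).
The central angle between the endpoints is δ = arccos(p₁·p₂) ≈ 1.276 rad (73.1°). The total great-circle distance is δ·R ≈ 1.276 × 3959 ≈ 5050 mi, so the target fraction is f = 1400/5050 ≈ 0.277.
Interpolate at f ≈ 0.277 with slerp weights a = sin((1−f)δ)/sin δ ≈ 0.833, b = sin(fδ)/sin δ ≈ 0.362.
p = a·p₁ + b·p₂ ≈ (-0.183, 0.578, 0.795); φ = arcsin(p_z) ≈ 52.68°, λ = atan2(p_y, p_x) ≈ 107.54°.

≈ 53°N, 108°E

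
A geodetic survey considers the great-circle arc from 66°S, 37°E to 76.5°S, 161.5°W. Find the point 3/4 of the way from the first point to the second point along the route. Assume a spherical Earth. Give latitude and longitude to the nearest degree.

≈ 85°S, 175°E

Convert each endpoint to a unit vector on the sphere (x = cos φ cos λ, y = cos φ sin λ, z = sin φ).
The central angle between the endpoints is δ = arccos(p₁·p₂) ≈ 0.646 rad (37.0°).
Interpolate at f = 3/4 with slerp weights a = sin((1−f)δ)/sin δ ≈ 0.267, b = sin(fδ)/sin δ ≈ 0.774.
p = a·p₁ + b·p₂ ≈ (-0.085, 0.008, -0.996); φ = arcsin(p_z) ≈ -85.13°, λ = atan2(p_y, p_x) ≈ 174.54°.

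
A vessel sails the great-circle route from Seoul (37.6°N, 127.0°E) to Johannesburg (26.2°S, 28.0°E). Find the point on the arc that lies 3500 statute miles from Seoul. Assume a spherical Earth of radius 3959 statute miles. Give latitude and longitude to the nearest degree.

Convert each endpoint to a unit vector on the sphere (x = cos φ cos λ, y = cos φ sin λ, z = sin φ).
The central angle between the endpoints is δ = arccos(p₁·p₂) ≈ 1.961 rad (112.4°). The total great-circle distance is δ·R ≈ 1.961 × 3959 ≈ 7765 mi, so the target fraction is f = 3500/7765 ≈ 0.451.
Interpolate at f ≈ 0.451 with slerp weights a = sin((1−f)δ)/sin δ ≈ 0.952, b = sin(fδ)/sin δ ≈ 0.836.
p = a·p₁ + b·p₂ ≈ (0.208, 0.955, 0.212); φ = arcsin(p_z) ≈ 12.23°, λ = atan2(p_y, p_x) ≈ 77.69°.

≈ 12°N, 78°E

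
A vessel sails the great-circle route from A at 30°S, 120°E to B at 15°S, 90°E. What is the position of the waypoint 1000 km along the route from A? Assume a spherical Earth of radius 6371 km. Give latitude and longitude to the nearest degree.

≈ 26°S, 111°E

From cos δ = sin φ₁ sin φ₂ + cos φ₁ cos φ₂ cos Δλ, the central angle is δ ≈ 0.547 rad (31.4°). The total great-circle distance is δ·R ≈ 0.547 × 6371 ≈ 3488 km, so the target fraction is f = 1000/3488 ≈ 0.287.
Interpolate at f ≈ 0.287 with slerp weights a = sin((1−f)δ)/sin δ ≈ 0.731, b = sin(fδ)/sin δ ≈ 0.300.
p = a·p₁ + b·p₂ ≈ (-0.317, 0.839, -0.443); φ = arcsin(p_z) ≈ -26.32°, λ = atan2(p_y, p_x) ≈ 110.69°.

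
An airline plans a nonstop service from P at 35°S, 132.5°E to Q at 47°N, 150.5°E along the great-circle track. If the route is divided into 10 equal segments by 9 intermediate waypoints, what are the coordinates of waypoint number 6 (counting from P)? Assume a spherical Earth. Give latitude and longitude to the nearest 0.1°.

≈ 14.3°N, 142.2°E

From cos δ = sin φ₁ sin φ₂ + cos φ₁ cos φ₂ cos Δλ, the central angle is δ ≈ 1.459 rad (83.6°).
Interpolate at f = 6/10 with slerp weights a = sin((1−f)δ)/sin δ ≈ 0.554, b = sin(fδ)/sin δ ≈ 0.773.
p = a·p₁ + b·p₂ ≈ (-0.765, 0.594, 0.247); φ = arcsin(p_z) ≈ 14.30°, λ = atan2(p_y, p_x) ≈ 142.17°.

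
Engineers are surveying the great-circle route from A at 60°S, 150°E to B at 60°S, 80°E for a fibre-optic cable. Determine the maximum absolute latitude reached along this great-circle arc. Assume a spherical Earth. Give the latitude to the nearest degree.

≈ 65°S

The great circle lies in the plane with unit normal n̂ = (p₁ × p₂)/|p₁ × p₂|.
Here n̂_z ≈ -0.428; the vertex latitude is φ_max = arccos|n̂_z| ≈ 64.7°.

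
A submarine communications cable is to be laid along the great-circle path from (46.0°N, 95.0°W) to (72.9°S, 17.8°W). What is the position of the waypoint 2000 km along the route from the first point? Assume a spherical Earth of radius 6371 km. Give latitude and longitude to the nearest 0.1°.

≈ (29.0°N, 87.4°W)

From cos δ = sin φ₁ sin φ₂ + cos φ₁ cos φ₂ cos Δλ, the central angle is δ ≈ 2.268 rad (130.0°). The total great-circle distance is δ·R ≈ 2.268 × 6371 ≈ 14451 km, so the target fraction is f = 2000/14451 ≈ 0.138.
Interpolate at f ≈ 0.138 with slerp weights a = sin((1−f)δ)/sin δ ≈ 1.210, b = sin(fδ)/sin δ ≈ 0.403.
p = a·p₁ + b·p₂ ≈ (0.040, -0.873, 0.485); φ = arcsin(p_z) ≈ 29.03°, λ = atan2(p_y, p_x) ≈ -87.41°.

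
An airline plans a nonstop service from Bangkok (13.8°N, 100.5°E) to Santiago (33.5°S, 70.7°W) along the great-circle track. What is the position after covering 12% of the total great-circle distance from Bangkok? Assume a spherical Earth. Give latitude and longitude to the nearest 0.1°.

The haversine formula gives a central angle δ ≈ 2.771 rad (158.7°) between the endpoints.
Interpolate at f = 0.12 with slerp weights a = sin((1−f)δ)/sin δ ≈ 1.784, b = sin(fδ)/sin δ ≈ 0.900.
p = a·p₁ + b·p₂ ≈ (-0.068, 0.995, -0.071); φ = arcsin(p_z) ≈ -4.08°, λ = atan2(p_y, p_x) ≈ 93.89°.

≈ (4.1°S, 93.9°E)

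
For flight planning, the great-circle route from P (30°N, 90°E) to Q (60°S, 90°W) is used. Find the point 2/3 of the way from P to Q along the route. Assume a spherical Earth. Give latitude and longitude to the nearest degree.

Write both endpoints as unit vectors p₁, p₂ with components (cos φ cos λ, cos φ sin λ, sin φ).
The central angle between the endpoints is δ = arccos(p₁·p₂) ≈ 2.618 rad (150.0°).
Interpolate at f = 2/3 with slerp weights a = sin((1−f)δ)/sin δ ≈ 1.532, b = sin(fδ)/sin δ ≈ 1.970.
p = a·p₁ + b·p₂ ≈ (0.000, 0.342, -0.940); φ = arcsin(p_z) ≈ -70.00°, λ = atan2(p_y, p_x) ≈ 90.00°.

≈ (70°S, 90°E)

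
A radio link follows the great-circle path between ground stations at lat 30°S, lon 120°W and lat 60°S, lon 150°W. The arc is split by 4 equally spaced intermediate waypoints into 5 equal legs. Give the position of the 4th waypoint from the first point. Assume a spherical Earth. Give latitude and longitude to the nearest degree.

≈ lat 55°S, lon 141°W

Write both endpoints as unit vectors p₁, p₂ with components (cos φ cos λ, cos φ sin λ, sin φ).
The central angle between the endpoints is δ = arccos(p₁·p₂) ≈ 0.630 rad (36.1°).
Interpolate at f = 4/5 with slerp weights a = sin((1−f)δ)/sin δ ≈ 0.213, b = sin(fδ)/sin δ ≈ 0.820.
p = a·p₁ + b·p₂ ≈ (-0.447, -0.365, -0.817); φ = arcsin(p_z) ≈ -54.74°, λ = atan2(p_y, p_x) ≈ -140.79°.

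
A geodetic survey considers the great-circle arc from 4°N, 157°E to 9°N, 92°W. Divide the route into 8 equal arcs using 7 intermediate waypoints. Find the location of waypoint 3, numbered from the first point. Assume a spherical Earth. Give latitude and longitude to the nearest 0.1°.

From cos δ = sin φ₁ sin φ₂ + cos φ₁ cos φ₂ cos Δλ, the central angle is δ ≈ 1.920 rad (110.0°).
Interpolate at f = 3/8 with slerp weights a = sin((1−f)δ)/sin δ ≈ 0.992, b = sin(fδ)/sin δ ≈ 0.702.
p = a·p₁ + b·p₂ ≈ (-0.935, -0.306, 0.179); φ = arcsin(p_z) ≈ 10.31°, λ = atan2(p_y, p_x) ≈ -161.88°.

≈ 10.3°N, 161.9°W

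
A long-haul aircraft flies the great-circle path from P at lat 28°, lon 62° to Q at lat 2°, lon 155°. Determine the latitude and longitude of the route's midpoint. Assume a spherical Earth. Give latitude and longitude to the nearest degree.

Write both endpoints as unit vectors p₁, p₂ with components (cos φ cos λ, cos φ sin λ, sin φ).
The central angle between the endpoints is δ = arccos(p₁·p₂) ≈ 1.601 rad (91.7°).
Interpolate at f = 1/2 with slerp weights a = sin((1−f)δ)/sin δ ≈ 0.718, b = sin(fδ)/sin δ ≈ 0.718.
p = a·p₁ + b·p₂ ≈ (-0.353, 0.863, 0.362); φ = arcsin(p_z) ≈ 21.23°, λ = atan2(p_y, p_x) ≈ 112.23°.

≈ lat 21°, lon 112°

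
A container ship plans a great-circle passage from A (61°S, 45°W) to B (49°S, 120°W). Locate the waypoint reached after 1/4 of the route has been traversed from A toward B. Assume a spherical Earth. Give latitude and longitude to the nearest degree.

≈ (63°S, 67°W)

Write both endpoints as unit vectors p₁, p₂ with components (cos φ cos λ, cos φ sin λ, sin φ).
The central angle between the endpoints is δ = arccos(p₁·p₂) ≈ 0.734 rad (42.1°).
Interpolate at f = 1/4 with slerp weights a = sin((1−f)δ)/sin δ ≈ 0.781, b = sin(fδ)/sin δ ≈ 0.272.
p = a·p₁ + b·p₂ ≈ (0.178, -0.423, -0.889); φ = arcsin(p_z) ≈ -62.70°, λ = atan2(p_y, p_x) ≈ -67.11°.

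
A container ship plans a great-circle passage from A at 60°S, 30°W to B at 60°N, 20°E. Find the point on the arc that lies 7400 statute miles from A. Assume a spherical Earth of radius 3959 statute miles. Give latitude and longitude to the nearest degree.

≈ 42°N, 8°E

Write both endpoints as unit vectors p₁, p₂ with components (cos φ cos λ, cos φ sin λ, sin φ).
The central angle between the endpoints is δ = arccos(p₁·p₂) ≈ 2.201 rad (126.1°). The total great-circle distance is δ·R ≈ 2.201 × 3959 ≈ 8714 mi, so the target fraction is f = 7400/8714 ≈ 0.849.
Interpolate at f ≈ 0.849 with slerp weights a = sin((1−f)δ)/sin δ ≈ 0.403, b = sin(fδ)/sin δ ≈ 1.183.
p = a·p₁ + b·p₂ ≈ (0.730, 0.102, 0.675); φ = arcsin(p_z) ≈ 42.48°, λ = atan2(p_y, p_x) ≈ 7.91°.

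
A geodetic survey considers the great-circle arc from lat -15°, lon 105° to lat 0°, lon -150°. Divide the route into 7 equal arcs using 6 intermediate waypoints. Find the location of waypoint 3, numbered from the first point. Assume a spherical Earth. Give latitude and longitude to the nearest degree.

≈ lat -13°, lon 151°

The haversine formula gives a central angle δ ≈ 1.823 rad (104.5°) between the endpoints.
Interpolate at f = 3/7 with slerp weights a = sin((1−f)δ)/sin δ ≈ 0.892, b = sin(fδ)/sin δ ≈ 0.727.
p = a·p₁ + b·p₂ ≈ (-0.853, 0.468, -0.231); φ = arcsin(p_z) ≈ -13.34°, λ = atan2(p_y, p_x) ≈ 151.23°.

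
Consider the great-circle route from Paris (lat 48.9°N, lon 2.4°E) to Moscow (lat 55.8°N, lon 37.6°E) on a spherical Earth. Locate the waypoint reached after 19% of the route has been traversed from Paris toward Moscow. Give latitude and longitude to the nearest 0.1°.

From cos δ = sin φ₁ sin φ₂ + cos φ₁ cos φ₂ cos Δλ, the central angle is δ ≈ 0.389 rad (22.3°).
Interpolate at f = 0.19 with slerp weights a = sin((1−f)δ)/sin δ ≈ 0.817, b = sin(fδ)/sin δ ≈ 0.195.
p = a·p₁ + b·p₂ ≈ (0.623, 0.089, 0.777); φ = arcsin(p_z) ≈ 50.97°, λ = atan2(p_y, p_x) ≈ 8.15°.

≈ lat 51.0°N, lon 8.1°E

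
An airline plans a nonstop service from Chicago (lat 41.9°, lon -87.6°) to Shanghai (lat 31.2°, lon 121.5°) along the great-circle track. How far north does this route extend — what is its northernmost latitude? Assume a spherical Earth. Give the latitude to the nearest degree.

The great circle lies in the plane with unit normal n̂ = (p₁ × p₂)/|p₁ × p₂|.
Here n̂_z ≈ -0.317; the vertex latitude is φ_max = arccos|n̂_z| ≈ 71.5°.
Check via Clairaut: cos φ_max = |cos φ₁| · sin C = cos(41.9°)·sin(25.2°) ≈ 0.317, again giving ≈ 71.5°.

≈ 72°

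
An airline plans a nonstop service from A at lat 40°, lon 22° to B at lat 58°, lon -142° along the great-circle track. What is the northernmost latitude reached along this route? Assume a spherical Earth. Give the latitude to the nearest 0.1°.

≈ 83.5°

The great circle lies in the plane with unit normal n̂ = (p₁ × p₂)/|p₁ × p₂|.
Here n̂_z ≈ -0.113; the vertex latitude is φ_max = arccos|n̂_z| ≈ 83.5°.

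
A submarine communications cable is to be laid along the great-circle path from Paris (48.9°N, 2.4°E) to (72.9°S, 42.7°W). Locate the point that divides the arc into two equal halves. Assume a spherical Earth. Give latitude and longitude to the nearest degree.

The haversine formula gives a central angle δ ≈ 2.194 rad (125.7°) between the endpoints.
Interpolate at f = 1/2 with slerp weights a = sin((1−f)δ)/sin δ ≈ 1.096, b = sin(fδ)/sin δ ≈ 1.096.
p = a·p₁ + b·p₂ ≈ (0.957, -0.188, -0.222); φ = arcsin(p_z) ≈ -12.81°, λ = atan2(p_y, p_x) ≈ -11.14°.

≈ (13°S, 11°W)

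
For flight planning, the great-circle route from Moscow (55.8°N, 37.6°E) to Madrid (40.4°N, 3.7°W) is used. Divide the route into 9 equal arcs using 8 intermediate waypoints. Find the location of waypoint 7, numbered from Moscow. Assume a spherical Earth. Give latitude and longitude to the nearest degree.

Write both endpoints as unit vectors p₁, p₂ with components (cos φ cos λ, cos φ sin λ, sin φ).
The central angle between the endpoints is δ = arccos(p₁·p₂) ≈ 0.540 rad (30.9°).
Interpolate at f = 7/9 with slerp weights a = sin((1−f)δ)/sin δ ≈ 0.233, b = sin(fδ)/sin δ ≈ 0.793.
p = a·p₁ + b·p₂ ≈ (0.706, 0.041, 0.707); φ = arcsin(p_z) ≈ 44.96°, λ = atan2(p_y, p_x) ≈ 3.31°.

≈ 45°N, 3°E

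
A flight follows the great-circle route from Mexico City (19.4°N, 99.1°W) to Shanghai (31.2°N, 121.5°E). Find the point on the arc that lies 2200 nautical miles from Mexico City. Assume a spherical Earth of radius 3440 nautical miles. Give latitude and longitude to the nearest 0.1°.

≈ (45.1°N, 130.7°W)

Write both endpoints as unit vectors p₁, p₂ with components (cos φ cos λ, cos φ sin λ, sin φ).
The central angle between the endpoints is δ = arccos(p₁·p₂) ≈ 2.027 rad (116.1°). The total great-circle distance is δ·R ≈ 2.027 × 3440 ≈ 6973 nmi, so the target fraction is f = 2200/6973 ≈ 0.316.
Interpolate at f ≈ 0.316 with slerp weights a = sin((1−f)δ)/sin δ ≈ 1.095, b = sin(fδ)/sin δ ≈ 0.665.
p = a·p₁ + b·p₂ ≈ (-0.461, -0.535, 0.708); φ = arcsin(p_z) ≈ 45.09°, λ = atan2(p_y, p_x) ≈ -130.71°.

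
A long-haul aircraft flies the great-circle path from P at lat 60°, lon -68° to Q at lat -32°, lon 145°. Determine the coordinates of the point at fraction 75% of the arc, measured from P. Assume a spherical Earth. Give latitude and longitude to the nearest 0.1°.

Convert each endpoint to a unit vector on the sphere (x = cos φ cos λ, y = cos φ sin λ, z = sin φ).
The central angle between the endpoints is δ = arccos(p₁·p₂) ≈ 2.523 rad (144.5°).
Interpolate at f = 0.75 with slerp weights a = sin((1−f)δ)/sin δ ≈ 1.017, b = sin(fδ)/sin δ ≈ 1.636.
p = a·p₁ + b·p₂ ≈ (-0.946, 0.324, 0.014); φ = arcsin(p_z) ≈ 0.78°, λ = atan2(p_y, p_x) ≈ 161.07°.

≈ lat 0.8°, lon 161.1°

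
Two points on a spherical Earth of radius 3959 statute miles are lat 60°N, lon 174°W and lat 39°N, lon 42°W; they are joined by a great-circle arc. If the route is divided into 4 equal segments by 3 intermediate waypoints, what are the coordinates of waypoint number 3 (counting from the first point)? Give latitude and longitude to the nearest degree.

≈ lat 55°N, lon 54°W

Convert each endpoint to a unit vector on the sphere (x = cos φ cos λ, y = cos φ sin λ, z = sin φ).
The central angle between the endpoints is δ = arccos(p₁·p₂) ≈ 1.282 rad (73.4°).
Interpolate at f = 3/4 with slerp weights a = sin((1−f)δ)/sin δ ≈ 0.329, b = sin(fδ)/sin δ ≈ 0.855.
p = a·p₁ + b·p₂ ≈ (0.331, -0.462, 0.823); φ = arcsin(p_z) ≈ 55.38°, λ = atan2(p_y, p_x) ≈ -54.41°.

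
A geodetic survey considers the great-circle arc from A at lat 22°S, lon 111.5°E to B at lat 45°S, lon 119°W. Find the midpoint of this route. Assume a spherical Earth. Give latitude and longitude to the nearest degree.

Convert each endpoint to a unit vector on the sphere (x = cos φ cos λ, y = cos φ sin λ, z = sin φ).
The central angle between the endpoints is δ = arccos(p₁·p₂) ≈ 1.724 rad (98.8°).
Interpolate at f = 1/2 with slerp weights a = sin((1−f)δ)/sin δ ≈ 0.768, b = sin(fδ)/sin δ ≈ 0.768.
p = a·p₁ + b·p₂ ≈ (-0.524, 0.188, -0.831); φ = arcsin(p_z) ≈ -56.17°, λ = atan2(p_y, p_x) ≈ 160.31°.

≈ lat 56°S, lon 160°E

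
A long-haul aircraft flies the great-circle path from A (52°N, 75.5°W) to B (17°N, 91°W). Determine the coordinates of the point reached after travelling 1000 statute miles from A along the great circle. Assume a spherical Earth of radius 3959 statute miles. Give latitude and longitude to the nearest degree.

≈ (39°N, 83°W)

Convert each endpoint to a unit vector on the sphere (x = cos φ cos λ, y = cos φ sin λ, z = sin φ).
The central angle between the endpoints is δ = arccos(p₁·p₂) ≈ 0.647 rad (37.1°). The total great-circle distance is δ·R ≈ 0.647 × 3959 ≈ 2563 mi, so the target fraction is f = 1000/2563 ≈ 0.390.
Interpolate at f ≈ 0.390 with slerp weights a = sin((1−f)δ)/sin δ ≈ 0.638, b = sin(fδ)/sin δ ≈ 0.414.
p = a·p₁ + b·p₂ ≈ (0.091, -0.776, 0.624); φ = arcsin(p_z) ≈ 38.58°, λ = atan2(p_y, p_x) ≈ -83.29°.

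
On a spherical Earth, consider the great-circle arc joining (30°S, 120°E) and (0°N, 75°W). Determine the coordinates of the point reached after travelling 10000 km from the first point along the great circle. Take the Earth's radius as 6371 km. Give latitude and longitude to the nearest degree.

Write both endpoints as unit vectors p₁, p₂ with components (cos φ cos λ, cos φ sin λ, sin φ).
The central angle between the endpoints is δ = arccos(p₁·p₂) ≈ 2.562 rad (146.8°). The total great-circle distance is δ·R ≈ 2.562 × 6371 ≈ 16321 km, so the target fraction is f = 10000/16321 ≈ 0.613.
Interpolate at f ≈ 0.613 with slerp weights a = sin((1−f)δ)/sin δ ≈ 1.528, b = sin(fδ)/sin δ ≈ 1.825.
p = a·p₁ + b·p₂ ≈ (-0.189, -0.617, -0.764); φ = arcsin(p_z) ≈ -49.81°, λ = atan2(p_y, p_x) ≈ -107.05°.

≈ (50°S, 107°W)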